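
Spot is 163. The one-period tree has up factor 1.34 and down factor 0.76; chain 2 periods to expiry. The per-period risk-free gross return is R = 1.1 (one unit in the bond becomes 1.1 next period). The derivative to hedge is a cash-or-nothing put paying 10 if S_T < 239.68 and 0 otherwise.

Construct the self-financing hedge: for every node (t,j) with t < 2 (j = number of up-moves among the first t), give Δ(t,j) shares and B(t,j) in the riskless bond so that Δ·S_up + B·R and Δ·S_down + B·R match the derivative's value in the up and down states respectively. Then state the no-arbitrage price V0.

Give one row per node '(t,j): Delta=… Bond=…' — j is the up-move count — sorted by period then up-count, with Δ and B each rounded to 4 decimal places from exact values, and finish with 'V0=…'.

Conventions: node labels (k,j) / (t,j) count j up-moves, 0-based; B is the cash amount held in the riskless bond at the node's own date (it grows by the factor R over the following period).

(0,0): Delta=-0.0564 Bond=14.6127
(1,0): Delta=0.0000 Bond=9.0909
(1,1): Delta=-0.0789 Bond=21.0031
V0=5.4245

Under the risk-neutral measure, an up-move has probability p* = (R−d)/(u−d) = 0.5862 and values discount at R = 1.1.
At maturity the claim pays: V(2,0)=10.0000, V(2,1)=10.0000, V(2,2)=0.0000
Node (1,0) S=123.8800: V=(p*·10.0000+(1−p*)·10.0000)/1.1=9.0909; Δ=(10.0000−10.0000)/(165.9992−94.1488)=0.0000; B=V−Δ·S=9.0909
Node (1,1) S=218.4200: V=(p*·0.0000+(1−p*)·10.0000)/1.1=3.7618; Δ=(0.0000−10.0000)/(292.6828−165.9992)=-0.0789; B=V−Δ·S=21.0031
Node (0,0) S=163.0000: V=(p*·3.7618+(1−p*)·9.0909)/1.1=5.4245; Δ=(3.7618−9.0909)/(218.4200−123.8800)=-0.0564; B=V−Δ·S=14.6127
As a check, the time-0 holding Δ(0,0)·S0 + B(0,0) comes to 5.4245 — exactly V0.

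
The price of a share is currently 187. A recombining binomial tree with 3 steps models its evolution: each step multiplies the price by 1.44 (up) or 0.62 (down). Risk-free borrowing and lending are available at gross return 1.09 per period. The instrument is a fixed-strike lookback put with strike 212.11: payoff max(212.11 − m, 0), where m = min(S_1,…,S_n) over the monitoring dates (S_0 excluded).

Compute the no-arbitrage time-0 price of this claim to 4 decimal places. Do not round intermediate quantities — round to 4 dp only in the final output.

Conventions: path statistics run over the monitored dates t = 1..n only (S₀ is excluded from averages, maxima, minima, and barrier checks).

price = 54.1831

Under the martingale measure an up-move has probability p* = 0.5732; value the claim as the probability-weighted average of per-path payoffs, discounted 3 periods at R = 1.09.
Enumerate all 2^3 = 8 price paths (U = up ×1.44, D = down ×0.62); each path with k up-moves has probability p*^k·(1−p*)^(3−k).
DDD: m=44.5673, payoff=167.5427, prob=0.077761
UDD: m=103.5112, payoff=108.5988, prob=0.104422
DUD: m=103.5112, payoff=108.5988, prob=0.104422
UUD: m=240.4132, payoff=0.0000, prob=0.140224
DDU: m=71.8828, payoff=140.2272, prob=0.104422
UDU: m=166.9536, payoff=45.1564, prob=0.140224
DUU: m=115.9400, payoff=96.1700, prob=0.140224
UUU: m=269.2800, payoff=0.0000, prob=0.188301
Price = Σ prob·payoff / R^3 = 70.168692 / 1.295029 = 54.1831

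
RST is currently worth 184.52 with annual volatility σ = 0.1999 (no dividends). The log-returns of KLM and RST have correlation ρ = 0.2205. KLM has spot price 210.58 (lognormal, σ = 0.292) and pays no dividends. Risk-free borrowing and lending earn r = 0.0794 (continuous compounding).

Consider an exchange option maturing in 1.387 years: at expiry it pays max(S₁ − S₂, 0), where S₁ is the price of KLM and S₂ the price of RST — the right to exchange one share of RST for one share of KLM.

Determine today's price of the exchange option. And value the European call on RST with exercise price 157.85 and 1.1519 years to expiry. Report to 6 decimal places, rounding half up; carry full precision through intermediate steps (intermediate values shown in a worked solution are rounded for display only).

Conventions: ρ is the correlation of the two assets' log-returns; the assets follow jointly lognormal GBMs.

σ_eff = √(σ₁² + σ₂² − 2ρσ₁σ₂) = √(0.292² + 0.1999² − 2·0.2205·0.292·0.1999) = 0.315408
d₁ = (ln(S₁/S₂) + (q₂ − q₁ + σ_eff²/2)T) / (σ_eff√T) = (ln(210.58/184.52) + (0.0 − 0.0 + 0.049741)·1.387) / 0.371460 = 0.541375
d₂ = d₁ − σ_eff√T = 0.541375 − 0.371460 = 0.169915
N(d₁) = 0.705875,  N(d₂) = 0.567462
V = S₁·e^{−q₁T}·N(d₁) − S₂·e^{−q₂T}·N(d₂) = 148.643239 − 104.708019 = 43.935220
[vanilla: RST call K=157.85]
σ√T = 0.1999·√1.1519 = 0.214546
d₁ = (ln(S/K) + (r+σ²/2)T) / (σ√T) = (ln(184.52/157.85) + (0.0794+0.1999²/2)·1.1519) / 0.214546 = (0.156113 + 0.114476) / 0.214546 = 1.261215
d₂ = d₁ − σ√T = 1.261215 − 0.214546 = 1.046669
e^{−rT} = 0.912597
N(d₁) = 0.896384,  N(d₂) = 0.852374
price = S·N(d₁) − K·e^{−rT}·N(d₂) = 165.400829 − 122.787391 = 42.613438

exchange price = 43.935220
price(RST call K=157.85) = 42.613438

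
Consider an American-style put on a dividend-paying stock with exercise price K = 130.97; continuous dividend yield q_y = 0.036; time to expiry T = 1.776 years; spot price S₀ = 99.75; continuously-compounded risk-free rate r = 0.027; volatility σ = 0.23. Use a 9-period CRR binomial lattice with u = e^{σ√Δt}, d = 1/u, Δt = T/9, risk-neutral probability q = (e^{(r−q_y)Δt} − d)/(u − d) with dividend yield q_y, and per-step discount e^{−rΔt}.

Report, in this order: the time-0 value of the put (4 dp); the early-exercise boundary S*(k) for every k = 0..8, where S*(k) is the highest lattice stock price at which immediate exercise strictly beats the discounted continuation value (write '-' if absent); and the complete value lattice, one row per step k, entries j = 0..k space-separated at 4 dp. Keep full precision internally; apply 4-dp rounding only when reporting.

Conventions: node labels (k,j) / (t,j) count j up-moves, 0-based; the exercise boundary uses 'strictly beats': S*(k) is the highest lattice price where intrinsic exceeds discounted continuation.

price = 34.6468
boundary = - - - 73.4169 81.3145 73.4169 81.3145 90.0618 81.3145
tree:
34.6468
42.0838 26.5155
49.8263 33.6873 18.5951
57.5531 41.5367 25.0719 11.3809
64.6837 49.6555 32.7026 16.6086 5.5164
71.1218 57.5531 41.1012 23.4462 8.9577 1.6333
76.9345 64.6837 49.6555 31.7625 14.1780 3.0738 0.0000
82.1827 71.1218 57.5531 40.9082 21.6386 5.7849 0.0000 0.0000
86.9212 76.9345 64.6837 49.6555 31.2302 10.8872 0.0000 0.0000 0.0000
91.1994 82.1827 71.1218 57.5531 40.9082 20.4896 0.0000 0.0000 0.0000 0.0000

Δt=0.19733  u=1.10757  d=0.90288  q=0.46581  discount=0.99469
step 9 (expiry): payoffs max(K−S,0) = 91.1994 82.1827 71.1218 57.5531 40.9082 20.4896 0.0000 0.0000 0.0000 0.0000
step 8: (k=8,j=0): S=44.0488, K−S=86.9212, hold=86.5371 ⇒ V=86.9212 exercise | (k=8,j=1): S=54.0355, K−S=76.9345, hold=76.6211 ⇒ V=76.9345 exercise | (k=8,j=2): S=66.2863, K−S=64.6837, hold=64.4570 ⇒ V=64.6837 exercise | (k=8,j=3): S=81.3145, K−S=49.6555, hold=49.5351 ⇒ V=49.6555 exercise | (k=8,j=4): S=99.7500, K−S=31.2200, hold=31.2302 ⇒ V=31.2302 continue | (k=8,j=5): S=122.3651, K−S=8.6049, hold=10.8872 ⇒ V=10.8872 continue | (k=8,j=6): S=150.1075, K−S=0.0000, hold=0.0000 ⇒ V=0.0000 continue | (k=8,j=7): S=184.1395, K−S=0.0000, hold=0.0000 ⇒ V=0.0000 continue | (k=8,j=8): S=225.8872, K−S=0.0000, hold=0.0000 ⇒ V=0.0000 continue  boundary S*=81.3145
step 7: (k=7,j=0): S=48.7873, K−S=82.1827, hold=81.8321 ⇒ V=82.1827 exercise | (k=7,j=1): S=59.8482, K−S=71.1218, hold=70.8495 ⇒ V=71.1218 exercise | (k=7,j=2): S=73.4169, K−S=57.5531, hold=57.3769 ⇒ V=57.5531 exercise | (k=7,j=3): S=90.0618, K−S=40.9082, hold=40.8545 ⇒ V=40.9082 exercise | (k=7,j=4): S=110.4804, K−S=20.4896, hold=21.6386 ⇒ V=21.6386 continue | (k=7,j=5): S=135.5283, K−S=0.0000, hold=5.7849 ⇒ V=5.7849 continue | (k=7,j=6): S=166.2550, K−S=0.0000, hold=0.0000 ⇒ V=0.0000 continue | (k=7,j=7): S=203.9479, K−S=0.0000, hold=0.0000 ⇒ V=0.0000 continue  boundary S*=90.0618
step 6: (k=6,j=0): S=54.0355, K−S=76.9345, hold=76.6211 ⇒ V=76.9345 exercise | (k=6,j=1): S=66.2863, K−S=64.6837, hold=64.4570 ⇒ V=64.6837 exercise | (k=6,j=2): S=81.3145, K−S=49.6555, hold=49.5351 ⇒ V=49.6555 exercise | (k=6,j=3): S=99.7500, K−S=31.2200, hold=31.7625 ⇒ V=31.7625 continue | (k=6,j=4): S=122.3651, K−S=8.6049, hold=14.1780 ⇒ V=14.1780 continue | (k=6,j=5): S=150.1075, K−S=0.0000, hold=3.0738 ⇒ V=3.0738 continue | (k=6,j=6): S=184.1395, K−S=0.0000, hold=0.0000 ⇒ V=0.0000 continue  boundary S*=81.3145
step 5: (k=5,j=0): S=59.8482, K−S=71.1218, hold=70.8495 ⇒ V=71.1218 exercise | (k=5,j=1): S=73.4169, K−S=57.5531, hold=57.3769 ⇒ V=57.5531 exercise | (k=5,j=2): S=90.0618, K−S=40.9082, hold=41.1012 ⇒ V=41.1012 continue | (k=5,j=3): S=110.4804, K−S=20.4896, hold=23.4462 ⇒ V=23.4462 continue | (k=5,j=4): S=135.5283, K−S=0.0000, hold=8.9577 ⇒ V=8.9577 continue | (k=5,j=5): S=166.2550, K−S=0.0000, hold=1.6333 ⇒ V=1.6333 continue  boundary S*=73.4169
step 4: (k=4,j=0): S=66.2863, K−S=64.6837, hold=64.4570 ⇒ V=64.6837 exercise | (k=4,j=1): S=81.3145, K−S=49.6555, hold=49.6245 ⇒ V=49.6555 exercise | (k=4,j=2): S=99.7500, K−S=31.2200, hold=32.7026 ⇒ V=32.7026 continue | (k=4,j=3): S=122.3651, K−S=8.6049, hold=16.6086 ⇒ V=16.6086 continue | (k=4,j=4): S=150.1075, K−S=0.0000, hold=5.5164 ⇒ V=5.5164 continue  boundary S*=81.3145
step 3: (k=3,j=0): S=73.4169, K−S=57.5531, hold=57.3769 ⇒ V=57.5531 exercise | (k=3,j=1): S=90.0618, K−S=40.9082, hold=41.5367 ⇒ V=41.5367 continue | (k=3,j=2): S=110.4804, K−S=20.4896, hold=25.0719 ⇒ V=25.0719 continue | (k=3,j=3): S=135.5283, K−S=0.0000, hold=11.3809 ⇒ V=11.3809 continue  boundary S*=73.4169
step 2: (k=2,j=0): S=81.3145, K−S=49.6555, hold=49.8263 ⇒ V=49.8263 continue | (k=2,j=1): S=99.7500, K−S=31.2200, hold=33.6873 ⇒ V=33.6873 continue | (k=2,j=2): S=122.3651, K−S=8.6049, hold=18.5951 ⇒ V=18.5951 continue  boundary S*=-
step 1: (k=1,j=0): S=90.0618, K−S=40.9082, hold=42.0838 ⇒ V=42.0838 continue | (k=1,j=1): S=110.4804, K−S=20.4896, hold=26.5155 ⇒ V=26.5155 continue  boundary S*=-
step 0: (k=0,j=0): S=99.7500, K−S=31.2200, hold=34.6468 ⇒ V=34.6468 continue  boundary S*=-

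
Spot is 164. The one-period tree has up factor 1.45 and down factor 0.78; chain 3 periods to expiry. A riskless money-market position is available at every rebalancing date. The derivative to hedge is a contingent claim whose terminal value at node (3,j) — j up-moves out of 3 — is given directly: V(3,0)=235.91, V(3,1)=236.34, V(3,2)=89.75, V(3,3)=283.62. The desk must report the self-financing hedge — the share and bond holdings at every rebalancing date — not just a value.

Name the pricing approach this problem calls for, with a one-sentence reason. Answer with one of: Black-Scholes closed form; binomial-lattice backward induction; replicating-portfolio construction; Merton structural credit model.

framework: replicating-portfolio construction

Key observation: what is demanded is not a single number but the (Δ, B) position at each node of the 1.45/0.78 tree starting at 164; constructing those positions is the replicating-portfolio method.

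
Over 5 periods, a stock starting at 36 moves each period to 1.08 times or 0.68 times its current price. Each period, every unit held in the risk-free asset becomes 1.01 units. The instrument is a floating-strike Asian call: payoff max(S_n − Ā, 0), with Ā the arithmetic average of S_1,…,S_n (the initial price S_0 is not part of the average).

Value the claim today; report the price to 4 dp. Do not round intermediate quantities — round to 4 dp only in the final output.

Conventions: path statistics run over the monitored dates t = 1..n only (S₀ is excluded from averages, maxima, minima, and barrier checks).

No-arbitrage gives p* = (R−d)/(u−d) = 0.8250: enumerate every path, weight its payoff by its p*-probability, and discount by R^5.
Enumerate all 2^5 = 32 price paths (U = up ×1.08, D = down ×0.68); each path with k up-moves has probability p*^k·(1−p*)^(5−k).
DDDDD: Ā=13.0755, payoff=0.0000, prob=0.000164
UDDDD: Ā=20.7669, payoff=0.0000, prob=0.000774
DUDDD: Ā=17.8869, payoff=0.0000, prob=0.000774
UUDDD: Ā=28.4087, payoff=0.0000, prob=0.003648
DDUDD: Ā=15.9285, payoff=0.0000, prob=0.000774
UDUDD: Ā=25.2983, payoff=0.0000, prob=0.003648
DUUDD: Ā=22.4183, payoff=0.0000, prob=0.003648
UUUDD: Ā=35.6055, payoff=0.0000, prob=0.017196
DDDUD: Ā=14.5968, payoff=0.0000, prob=0.000774
UDDUD: Ā=23.1832, payoff=0.0000, prob=0.003648
DUDUD: Ā=20.3032, payoff=0.0000, prob=0.003648
UUDUD: Ā=32.2463, payoff=0.0000, prob=0.017196
DDUUD: Ā=18.3448, payoff=0.0000, prob=0.003648
UDUUD: Ā=29.1359, payoff=0.0000, prob=0.017196
DUUUD: Ā=26.2559, payoff=0.0000, prob=0.017196
UUUUD: Ā=41.7005, payoff=0.0000, prob=0.081069
DDDDU: Ā=13.6913, payoff=0.0000, prob=0.000774
UDDDU: Ā=21.7450, payoff=0.0000, prob=0.003648
DUDDU: Ā=18.8650, payoff=0.0000, prob=0.003648
UUDDU: Ā=29.9620, payoff=0.0000, prob=0.017196
DDUDU: Ā=16.9066, payoff=0.0000, prob=0.003648
UDUDU: Ā=26.8516, payoff=0.0000, prob=0.017196
DUUDU: Ā=23.9716, payoff=0.0000, prob=0.017196
UUUDU: Ā=38.0725, payoff=0.0000, prob=0.081069
DDDUU: Ā=15.5748, payoff=0.0000, prob=0.003648
UDDUU: Ā=24.7365, payoff=0.0000, prob=0.017196
DUDUU: Ā=21.8565, payoff=0.0000, prob=0.017196
UUDUU: Ā=34.7133, payoff=0.0000, prob=0.081069
DDUUU: Ā=19.8981, payoff=1.0716, prob=0.017196
UDUUU: Ā=31.6029, payoff=1.7019, prob=0.081069
DUUUU: Ā=28.7229, payoff=4.5819, prob=0.081069
UUUUU: Ā=45.6187, payoff=7.2771, prob=0.382182
Price = Σ prob·payoff / R^5 = 3.309028 / 1.051010 = 3.1484

price = 3.1484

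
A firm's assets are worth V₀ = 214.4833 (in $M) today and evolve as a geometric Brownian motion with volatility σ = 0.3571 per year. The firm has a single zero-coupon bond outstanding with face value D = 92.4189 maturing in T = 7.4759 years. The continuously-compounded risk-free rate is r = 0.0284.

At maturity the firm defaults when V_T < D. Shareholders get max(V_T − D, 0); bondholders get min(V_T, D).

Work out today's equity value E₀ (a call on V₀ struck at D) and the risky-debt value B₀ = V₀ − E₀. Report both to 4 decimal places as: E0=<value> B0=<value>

With assets at 214.4833 and a single debt payment of 92.4189 at 7.4759 years:
d₁ = [ln(V₀/D) + (r + σ²/2)T] / (σ√T)
   = [ln(214.4833/92.4189) + (0.0284 + 0.5·0.3571²)·7.4759] / (0.3571·√7.4759)
   = [0.841900 + 0.688980] / 0.976386 = 1.567905
d₂ = d₁ − σ√T = 1.567905 − 0.976386 = 0.591519
N(d₁) = 0.941548,  N(d₂) = 0.722914,  e^(−rT) = 0.808709
E₀ = V₀·N(d₁) − D·e^(−rT)·N(d₂)
   = 214.4833·0.941548 − 92.4189·0.808709·0.722914 = 147.915806
B₀ = V₀ − E₀ = 214.4833 − 147.915806 = 66.567494

E0=147.9158 B0=66.5675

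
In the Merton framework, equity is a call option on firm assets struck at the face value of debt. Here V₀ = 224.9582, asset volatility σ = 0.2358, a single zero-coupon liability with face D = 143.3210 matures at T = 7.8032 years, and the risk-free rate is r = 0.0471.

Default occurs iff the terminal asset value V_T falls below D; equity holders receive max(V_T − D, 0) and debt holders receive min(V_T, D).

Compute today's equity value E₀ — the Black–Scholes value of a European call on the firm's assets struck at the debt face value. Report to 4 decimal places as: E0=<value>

Equity is a call on the firm's assets struck at D = 143.3210:
d₁ = [ln(V₀/D) + (r + σ²/2)T] / (σ√T)
   = [ln(224.9582/143.3210) + (0.0471 + 0.5·0.2358²)·7.8032] / (0.2358·√7.8032)
   = [0.450828 + 0.584466] / 0.658689 = 1.571750
d₂ = d₁ − σ√T = 1.571750 − 0.658689 = 0.913061
N(d₁) = 0.941996,  N(d₂) = 0.819395,  e^(−rT) = 0.692442
E₀ = V₀·N(d₁) − D·e^(−rT)·N(d₂)
   = 224.9582·0.941996 − 143.3210·0.692442·0.819395 = 130.591698

E0=130.5917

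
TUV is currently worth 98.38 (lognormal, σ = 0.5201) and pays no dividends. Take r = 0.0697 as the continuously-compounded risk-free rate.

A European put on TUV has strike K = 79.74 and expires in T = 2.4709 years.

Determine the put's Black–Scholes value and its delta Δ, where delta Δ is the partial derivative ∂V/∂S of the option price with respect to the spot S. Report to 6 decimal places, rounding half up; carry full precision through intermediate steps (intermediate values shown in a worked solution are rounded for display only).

price = 13.255076
Δ = -0.190413

σ√T = 0.5201·√2.4709 = 0.817550
d₁ = (ln(S/K) + (r+σ²/2)T) / (σ√T) = (ln(98.38/79.74) + (0.0697+0.5201²/2)·2.4709) / 0.817550 = (0.210066 + 0.506416) / 0.817550 = 0.876377
d₂ = d₁ − σ√T = 0.876377 − 0.817550 = 0.058827
e^{−rT} = 0.841793
N(−d₁) = 0.190413,  N(−d₂) = 0.476545
Put price V = K·e^{−rT}·N(−d₂) − S·N(−d₁) = 31.987867 − 18.732791 = 13.255076
Δ = −N(−d₁) = -0.190413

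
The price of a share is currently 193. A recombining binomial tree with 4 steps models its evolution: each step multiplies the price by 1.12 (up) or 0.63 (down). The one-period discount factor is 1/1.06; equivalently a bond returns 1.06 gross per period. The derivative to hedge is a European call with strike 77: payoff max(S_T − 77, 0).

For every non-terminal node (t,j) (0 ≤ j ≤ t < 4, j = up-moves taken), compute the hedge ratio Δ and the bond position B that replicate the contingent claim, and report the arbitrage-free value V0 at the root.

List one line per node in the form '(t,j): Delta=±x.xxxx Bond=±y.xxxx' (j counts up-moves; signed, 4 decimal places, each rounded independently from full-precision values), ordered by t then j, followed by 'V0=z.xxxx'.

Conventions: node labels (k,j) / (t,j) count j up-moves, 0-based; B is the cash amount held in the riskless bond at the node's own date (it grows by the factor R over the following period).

(0,0): Delta=0.9916 Bond=-59.2391
(1,0): Delta=0.9210 Bond=-54.2159
(1,1): Delta=0.9971 Bond=-63.9903
(2,0): Delta=0.4210 Bond=-19.1687
(2,1): Delta=0.9603 Bond=-62.8130
(2,2): Delta=1.0000 Bond=-68.5297
(3,0): Delta=0.0000 Bond=0.0000
(3,1): Delta=0.4541 Bond=-23.1540
(3,2): Delta=1.0000 Bond=-72.6415
(3,3): Delta=1.0000 Bond=-72.6415
V0=132.1342

Risk-neutral probability p* = (R−d)/(u−d) = (1.06−0.63)/(1.12−0.63) = 0.8776.
Terminal payoffs: V(4,0)=0.0000, V(4,1)=0.0000, V(4,2)=19.0892, V(4,3)=93.8252, V(4,4)=226.6892
  t=3,j=0: stock 48.2591 → up 54.0502 (V=0.0000), down 30.4032 (V=0.0000). Price 0.0000; hedge Δ=0.0000, bond B=0.0000.
  t=3,j=1: stock 85.7939 → up 96.0892 (V=19.0892), down 54.0502 (V=0.0000). Price 15.8035; hedge Δ=0.4541, bond B=-23.1540.
  t=3,j=2: stock 152.5225 → up 170.8252 (V=93.8252), down 96.0892 (V=19.0892). Price 79.8810; hedge Δ=1.0000, bond B=-72.6415.
  t=3,j=3: stock 271.1511 → up 303.6892 (V=226.6892), down 170.8252 (V=93.8252). Price 198.5096; hedge Δ=1.0000, bond B=-72.6415.
  t=2,j=0: stock 76.6017 → up 85.7939 (V=15.8035), down 48.2591 (V=0.0000). Price 13.0834; hedge Δ=0.4210, bond B=-19.1687.
  t=2,j=1: stock 136.1808 → up 152.5225 (V=79.8810), down 85.7939 (V=15.8035). Price 67.9573; hedge Δ=0.9603, bond B=-62.8130.
  t=2,j=2: stock 242.0992 → up 271.1511 (V=198.5096), down 152.5225 (V=79.8810). Price 173.5695; hedge Δ=1.0000, bond B=-68.5297.
  t=1,j=0: stock 121.5900 → up 136.1808 (V=67.9573), down 76.6017 (V=13.0834). Price 57.7718; hedge Δ=0.9210, bond B=-54.2159.
  t=1,j=1: stock 216.1600 → up 242.0992 (V=173.5695), down 136.1808 (V=67.9573). Price 151.5447; hedge Δ=0.9971, bond B=-63.9903.
  t=0,j=0: stock 193.0000 → up 216.1600 (V=151.5447), down 121.5900 (V=57.7718). Price 132.1342; hedge Δ=0.9916, bond B=-59.2391.
Sanity check at the root: Δ(0,0)·S0 + B(0,0) reproduces V0 = 132.1342.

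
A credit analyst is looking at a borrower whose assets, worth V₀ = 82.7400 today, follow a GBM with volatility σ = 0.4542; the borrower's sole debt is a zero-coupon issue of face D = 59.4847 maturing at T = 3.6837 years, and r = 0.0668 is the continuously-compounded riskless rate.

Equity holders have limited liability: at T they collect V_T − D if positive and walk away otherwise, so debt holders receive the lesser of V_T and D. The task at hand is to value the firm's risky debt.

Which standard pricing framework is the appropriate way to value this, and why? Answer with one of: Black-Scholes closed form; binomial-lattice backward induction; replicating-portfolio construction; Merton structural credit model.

Key observation: assets follow a GBM and default happens iff V_T < 59.4847; valuing claims on that split (equity as a call, risky debt as the residual) is the structural model's definition.

framework: Merton structural credit model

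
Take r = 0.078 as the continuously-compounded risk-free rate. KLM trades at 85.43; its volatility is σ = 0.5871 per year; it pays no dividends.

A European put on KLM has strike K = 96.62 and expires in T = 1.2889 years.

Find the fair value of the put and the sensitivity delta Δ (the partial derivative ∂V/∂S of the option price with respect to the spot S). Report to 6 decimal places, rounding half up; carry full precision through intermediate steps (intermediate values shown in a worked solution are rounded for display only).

price = 23.544108
Δ = -0.382307

σ√T = 0.5871·√1.2889 = 0.666533
d₁ = (ln(S/K) + (r+σ²/2)T) / (σ√T) = (ln(85.43/96.62) + (0.078+0.5871²/2)·1.2889) / 0.666533 = (-0.123088 + 0.322667) / 0.666533 = 0.299428
d₂ = d₁ − σ√T = 0.299428 − 0.666533 = -0.367105
e^{−rT} = 0.904354
N(−d₁) = 0.382307,  N(−d₂) = 0.643230
Put price V = K·e^{−rT}·N(−d₂) − S·N(−d₁) = 56.204560 − 32.660453 = 23.544108
Δ = −N(−d₁) = -0.382307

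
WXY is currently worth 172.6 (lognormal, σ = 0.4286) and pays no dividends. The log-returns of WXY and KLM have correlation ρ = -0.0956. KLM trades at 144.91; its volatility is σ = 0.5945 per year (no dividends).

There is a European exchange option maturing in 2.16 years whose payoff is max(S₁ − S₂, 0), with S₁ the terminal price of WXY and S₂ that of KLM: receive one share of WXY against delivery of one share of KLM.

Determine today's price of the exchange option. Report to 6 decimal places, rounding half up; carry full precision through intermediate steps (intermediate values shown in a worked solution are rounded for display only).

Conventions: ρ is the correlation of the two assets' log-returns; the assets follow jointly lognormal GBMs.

σ_eff = √(σ₁² + σ₂² − 2ρσ₁σ₂) = √(0.4286² + 0.5945² − 2·-0.0956·0.4286·0.5945) = 0.765406
d₁ = (ln(S₁/S₂) + (q₂ − q₁ + σ_eff²/2)T) / (σ_eff√T) = (ln(172.6/144.91) + (0.0 − 0.0 + 0.292923)·2.16) / 1.124913 = 0.717903
d₂ = d₁ − σ_eff√T = 0.717903 − 1.124913 = -0.407010
N(d₁) = 0.763591,  N(d₂) = 0.342000
V = S₁·e^{−q₁T}·N(d₁) − S₂·e^{−q₂T}·N(d₂) = 131.795883 − 49.559286 = 82.236598
Key observation: r never enters — measured in units of KLM, the claim is a call on S₁/S₂ struck at 1, so only the dividend yields and σ_eff matter.

exchange price = 82.236598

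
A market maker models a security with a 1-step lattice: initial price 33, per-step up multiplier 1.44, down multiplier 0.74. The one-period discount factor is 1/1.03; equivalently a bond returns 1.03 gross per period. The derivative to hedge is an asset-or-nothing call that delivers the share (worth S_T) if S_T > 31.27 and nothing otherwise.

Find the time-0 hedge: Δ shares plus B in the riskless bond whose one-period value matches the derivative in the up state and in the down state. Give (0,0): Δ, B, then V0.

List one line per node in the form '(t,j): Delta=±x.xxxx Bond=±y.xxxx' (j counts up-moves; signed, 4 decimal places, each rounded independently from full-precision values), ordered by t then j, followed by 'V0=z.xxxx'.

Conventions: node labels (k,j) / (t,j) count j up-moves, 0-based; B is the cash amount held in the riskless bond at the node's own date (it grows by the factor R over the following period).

Under the risk-neutral measure, an up-move has probability p* = (R−d)/(u−d) = 0.4143 and values discount at R = 1.03.
At maturity the claim pays: V(1,0)=0.0000, V(1,1)=47.5200
(0,0): S=33.0000. Δ = (V_up−V_dn)/(S_up−S_dn) = (47.5200−0.0000)/(47.5200−24.4200) = 2.0571. V = [p*·47.5200 + (1−p*)·0.0000]/1.03 = 19.1135. B = V − Δ·S = -48.7723.
As a check, the time-0 holding Δ(0,0)·S0 + B(0,0) comes to 19.1135 — exactly V0.

(0,0): Delta=2.0571 Bond=-48.7723
V0=19.1135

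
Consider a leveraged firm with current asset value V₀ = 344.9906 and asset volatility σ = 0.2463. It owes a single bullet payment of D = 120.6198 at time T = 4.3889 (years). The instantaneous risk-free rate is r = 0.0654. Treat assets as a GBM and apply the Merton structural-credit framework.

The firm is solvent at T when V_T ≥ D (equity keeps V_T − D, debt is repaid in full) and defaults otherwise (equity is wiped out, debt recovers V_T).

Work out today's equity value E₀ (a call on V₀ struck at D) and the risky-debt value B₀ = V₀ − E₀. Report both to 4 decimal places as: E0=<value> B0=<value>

Equity is a call on the firm's assets struck at D = 120.6198:
d₁ = [ln(V₀/D) + (r + σ²/2)T] / (σ√T)
   = [ln(344.9906/120.6198) + (0.0654 + 0.5·0.2463²)·4.3889] / (0.2463·√4.3889)
   = [1.050874 + 0.420157] / 0.515991 = 2.850885
d₂ = d₁ − σ√T = 2.850885 − 0.515991 = 2.334893
N(d₁) = 0.997820,  N(d₂) = 0.990226,  e^(−rT) = 0.750486
E₀ = V₀·N(d₁) − D·e^(−rT)·N(d₂)
   = 344.9906·0.997820 − 120.6198·0.750486·0.990226 = 254.599889
B₀ = V₀ − E₀ = 344.9906 − 254.599889 = 90.390711

E0=254.5999 B0=90.3907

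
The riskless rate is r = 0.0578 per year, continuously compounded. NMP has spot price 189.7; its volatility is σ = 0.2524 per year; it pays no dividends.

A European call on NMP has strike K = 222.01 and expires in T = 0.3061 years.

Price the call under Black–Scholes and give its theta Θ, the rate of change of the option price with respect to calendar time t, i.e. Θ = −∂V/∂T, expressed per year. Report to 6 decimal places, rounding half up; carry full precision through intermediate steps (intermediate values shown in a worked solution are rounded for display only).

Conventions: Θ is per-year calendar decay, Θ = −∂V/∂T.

σ√T = 0.2524·√0.3061 = 0.139644
d₁ = (ln(S/K) + (r+σ²/2)T) / (σ√T) = (ln(189.7/222.01) + (0.0578+0.2524²/2)·0.3061) / 0.139644 = (-0.157279 + 0.027443) / 0.139644 = -0.929766
d₂ = d₁ − σ√T = -0.929766 − 0.139644 = -1.069409
e^{−rT} = 0.982463
N(d₁) = 0.176246,  N(d₂) = 0.142443
Call price V = S·N(d₁) − K·e^{−rT}·N(d₂) = 33.433912 − 31.069114 = 2.364799
φ(d₁) = (1/√(2π))·e^{−d₁²/2} = 0.258937
Θ = −S·φ(d₁)·σ/(2√T) − r·K·e^{−rT}·N(d₂) = −11.204413 − 1.795795 = -13.000208

price = 2.364799
Θ = -13.000208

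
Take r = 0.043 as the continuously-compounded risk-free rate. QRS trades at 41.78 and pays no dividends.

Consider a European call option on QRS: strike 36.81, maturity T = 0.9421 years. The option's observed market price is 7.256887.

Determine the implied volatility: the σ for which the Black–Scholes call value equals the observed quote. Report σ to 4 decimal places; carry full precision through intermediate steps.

sigma = 0.2023

At σ = 0.2023 the Black–Scholes value reproduces the quote:
σ√T = 0.2023·√0.9421 = 0.196356
d₁ = (ln(S/K) + (r+σ²/2)T) / (σ√T) = (ln(41.78/36.81) + (0.043+0.2023²/2)·0.9421) / 0.196356 = (0.126648 + 0.059788) / 0.196356 = 0.949481
d₂ = d₁ − σ√T = 0.949481 − 0.196356 = 0.753125
e^{−rT} = 0.960299
N(d₁) = 0.828812,  N(d₂) = 0.774313
V = S·N(d₁) − K·e^{−rT}·N(d₂) = 34.627764 − 27.370877 = 7.256887 (equal to the quote); since ∂V/∂σ > 0 for all σ, the implied volatility is unique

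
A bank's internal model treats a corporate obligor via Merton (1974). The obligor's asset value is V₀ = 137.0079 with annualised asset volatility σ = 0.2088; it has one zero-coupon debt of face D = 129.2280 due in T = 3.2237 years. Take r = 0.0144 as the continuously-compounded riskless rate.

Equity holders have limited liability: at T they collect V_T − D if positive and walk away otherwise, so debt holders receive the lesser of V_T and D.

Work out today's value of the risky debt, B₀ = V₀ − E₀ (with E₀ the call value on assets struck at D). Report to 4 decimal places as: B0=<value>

B0=110.0866

Apply the equity-as-call identities (strike 129.2280, horizon 3.2237 years):
d₁ = [ln(V₀/D) + (r + σ²/2)T] / (σ√T)
   = [ln(137.0079/129.2280) + (0.0144 + 0.5·0.2088²)·3.2237] / (0.2088·√3.2237)
   = [0.058460 + 0.116694] / 0.374893 = 0.467210
d₂ = d₁ − σ√T = 0.467210 − 0.374893 = 0.092317
N(d₁) = 0.679825,  N(d₂) = 0.536777,  e^(−rT) = 0.954640
E₀ = V₀·N(d₁) − D·e^(−rT)·N(d₂)
   = 137.0079·0.679825 − 129.2280·0.954640·0.536777 = 26.921323
B₀ = V₀ − E₀ = 137.0079 − 26.921323 = 110.086577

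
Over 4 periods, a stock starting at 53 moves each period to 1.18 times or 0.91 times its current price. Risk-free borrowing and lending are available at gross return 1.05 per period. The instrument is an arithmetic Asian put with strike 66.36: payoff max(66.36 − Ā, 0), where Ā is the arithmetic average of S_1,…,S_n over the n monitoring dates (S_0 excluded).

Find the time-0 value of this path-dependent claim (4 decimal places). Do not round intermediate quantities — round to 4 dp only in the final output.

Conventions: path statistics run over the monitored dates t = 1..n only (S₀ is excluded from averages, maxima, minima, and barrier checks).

price = 6.9228

Under the martingale measure an up-move has probability p* = 0.5185; value the claim as the probability-weighted average of per-path payoffs, discounted 4 periods at R = 1.05.
Enumerate all 2^4 = 16 price paths (U = up ×1.18, D = down ×0.91); each path with k up-moves has probability p*^k·(1−p*)^(4−k).
DDDD: Ā=42.1008, payoff=24.2592, prob=0.053743
UDDD: Ā=54.5923, payoff=11.7677, prob=0.057877
DUDD: Ā=51.0148, payoff=15.3452, prob=0.057877
UUDD: Ā=66.1510, payoff=0.2090, prob=0.062329
DDUD: Ā=47.7593, payoff=18.6007, prob=0.057877
UDUD: Ā=61.9296, payoff=4.4304, prob=0.062329
DUUD: Ā=58.3521, payoff=8.0079, prob=0.062329
UUUD: Ā=75.6653, payoff=0.0000, prob=0.067123
DDDU: Ā=44.7967, payoff=21.5633, prob=0.057877
UDDU: Ā=58.0881, payoff=8.2719, prob=0.062329
DUDU: Ā=54.5106, payoff=11.8494, prob=0.062329
UUDU: Ā=70.6840, payoff=0.0000, prob=0.067123
DDUU: Ā=51.2550, payoff=15.1050, prob=0.062329
UDUU: Ā=66.4626, payoff=0.0000, prob=0.067123
DUUU: Ā=62.8851, payoff=3.4749, prob=0.067123
UUUU: Ā=81.5433, payoff=0.0000, prob=0.072286
Price = Σ prob·payoff / R^4 = 8.414662 / 1.215506 = 6.9228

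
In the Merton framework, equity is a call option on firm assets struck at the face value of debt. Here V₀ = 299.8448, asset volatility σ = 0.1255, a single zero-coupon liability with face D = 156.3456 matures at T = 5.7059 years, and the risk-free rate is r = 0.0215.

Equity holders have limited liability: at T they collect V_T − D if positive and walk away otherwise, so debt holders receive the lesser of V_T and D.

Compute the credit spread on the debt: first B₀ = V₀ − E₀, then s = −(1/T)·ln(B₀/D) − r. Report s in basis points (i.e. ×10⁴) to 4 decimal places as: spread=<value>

spread=1.1904

Apply the equity-as-call identities (strike 156.3456, horizon 5.7059 years):
d₁ = [ln(V₀/D) + (r + σ²/2)T] / (σ√T)
   = [ln(299.8448/156.3456) + (0.0215 + 0.5·0.1255²)·5.7059] / (0.1255·√5.7059)
   = [0.651196 + 0.167612] / 0.299782 = 2.731342
d₂ = d₁ − σ√T = 2.731342 − 0.299782 = 2.431560
N(d₁) = 0.996846,  N(d₂) = 0.992483,  e^(−rT) = 0.884549
E₀ = V₀·N(d₁) − D·e^(−rT)·N(d₂)
   = 299.8448·0.996846 − 156.3456·0.884549·0.992483 = 161.643283
B₀ = V₀ − E₀ = 299.8448 − 161.643283 = 138.201517
spread = −(1/T)·ln(B₀/D) − r = −(1/5.7059)·ln(138.201517/156.3456) − 0.0215 = 0.00011904
in basis points: 0.00011904 × 10⁴ = 1.1904 bp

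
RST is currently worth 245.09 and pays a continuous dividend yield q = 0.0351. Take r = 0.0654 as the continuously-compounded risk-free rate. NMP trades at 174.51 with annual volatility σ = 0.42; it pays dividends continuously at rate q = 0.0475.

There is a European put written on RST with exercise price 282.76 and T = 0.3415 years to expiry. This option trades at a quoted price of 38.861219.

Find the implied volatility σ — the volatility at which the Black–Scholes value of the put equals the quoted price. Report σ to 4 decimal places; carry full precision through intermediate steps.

At σ = 0.2690 the Black–Scholes value reproduces the quote:
σ√T = 0.269·√0.3415 = 0.157198
d₁ = (ln(S/K) + (r−q+σ²/2)T) / (σ√T) = (ln(245.09/282.76) + (0.0654−0.0351+0.269²/2)·0.3415) / 0.157198 = (-0.142973 + 0.022703) / 0.157198 = -0.765084
d₂ = d₁ − σ√T = -0.765084 − 0.157198 = -0.922283
e^{−rT} = 0.977913
e^{−qT} = 0.988085
N(−d₁) = 0.777889,  N(−d₂) = 0.821809
V = K·e^{−rT}·N(−d₂) − S·e^{−qT}·N(−d₁) = 227.242470 − 188.381251 = 38.861219 (the observed quote) — the price is monotone increasing in volatility, hence this σ is the only solution

sigma = 0.2690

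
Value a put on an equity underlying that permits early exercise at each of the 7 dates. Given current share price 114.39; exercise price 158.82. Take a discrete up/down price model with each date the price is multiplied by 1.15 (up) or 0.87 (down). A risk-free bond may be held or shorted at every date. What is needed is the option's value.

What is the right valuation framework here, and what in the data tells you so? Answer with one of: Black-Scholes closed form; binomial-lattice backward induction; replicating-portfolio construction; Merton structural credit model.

framework: binomial-lattice backward induction

Key observation: early exercise of the strike-158.82 put must be checked at each of the 7 dates (spot 114.39), which forces a node-by-node comparison of intrinsic and continuation value backward from expiry.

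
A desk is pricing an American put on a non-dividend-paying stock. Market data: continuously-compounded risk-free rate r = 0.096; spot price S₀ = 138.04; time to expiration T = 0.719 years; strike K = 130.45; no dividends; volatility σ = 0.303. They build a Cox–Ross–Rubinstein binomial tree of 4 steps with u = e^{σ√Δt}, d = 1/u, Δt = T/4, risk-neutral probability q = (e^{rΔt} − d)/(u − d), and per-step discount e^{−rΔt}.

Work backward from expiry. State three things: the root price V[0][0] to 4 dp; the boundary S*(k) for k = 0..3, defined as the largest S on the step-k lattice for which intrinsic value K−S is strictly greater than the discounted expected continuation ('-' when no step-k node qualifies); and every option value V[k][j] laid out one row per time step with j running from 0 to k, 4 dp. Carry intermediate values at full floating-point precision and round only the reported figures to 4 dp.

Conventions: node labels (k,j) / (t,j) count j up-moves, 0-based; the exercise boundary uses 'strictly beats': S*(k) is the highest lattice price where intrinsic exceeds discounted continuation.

params: Δt=0.17975 u=1.13708 d=0.87945 q=0.53549 e^(-rΔt)=0.98289
t_4 payoffs: 47.8762 23.6863 0.0000 0.0000 0.0000
t_3: node(3,0) S=93.8930 payoff=36.5570 vs cont=34.3253 → 36.5570 [stop]  node(3,1) S=121.3988 payoff=9.0512 vs cont=10.8143 → 10.8143 [wait]  node(3,2) S=156.9624 payoff=0.0000 vs cont=0.0000 → 0.0000 [wait]  node(3,3) S=202.9443 payoff=0.0000 vs cont=0.0000 → 0.0000 [wait]  ⇒ S*(3)=93.8930
t_2: node(2,0) S=106.7637 payoff=23.6863 vs cont=22.3825 → 23.6863 [stop]  node(2,1) S=138.0400 payoff=0.0000 vs cont=4.9374 → 4.9374 [wait]  node(2,2) S=178.4786 payoff=0.0000 vs cont=0.0000 → 0.0000 [wait]  ⇒ S*(2)=106.7637
t_1: node(1,0) S=121.3988 payoff=9.0512 vs cont=13.4130 → 13.4130 [wait]  node(1,1) S=156.9624 payoff=0.0000 vs cont=2.2543 → 2.2543 [wait]  ⇒ S*(1)=-
t_0: node(0,0) S=138.0400 payoff=0.0000 vs cont=7.3104 → 7.3104 [wait]  ⇒ S*(0)=-

price = 7.3104
boundary = - - 106.7637 93.8930
tree:
7.3104
13.4130 2.2543
23.6863 4.9374 0.0000
36.5570 10.8143 0.0000 0.0000
47.8762 23.6863 0.0000 0.0000 0.0000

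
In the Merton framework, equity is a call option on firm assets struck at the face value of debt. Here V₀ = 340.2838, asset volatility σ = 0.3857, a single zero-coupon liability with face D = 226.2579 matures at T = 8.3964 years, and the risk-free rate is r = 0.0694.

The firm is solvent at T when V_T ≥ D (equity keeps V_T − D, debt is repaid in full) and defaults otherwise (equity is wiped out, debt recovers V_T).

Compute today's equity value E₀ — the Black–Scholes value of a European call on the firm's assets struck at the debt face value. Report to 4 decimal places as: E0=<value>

With assets at 340.2838 and a single debt payment of 226.2579 at 8.3964 years:
d₁ = [ln(V₀/D) + (r + σ²/2)T] / (σ√T)
   = [ln(340.2838/226.2579) + (0.0694 + 0.5·0.3857²)·8.3964] / (0.3857·√8.3964)
   = [0.408104 + 1.207253] / 1.117625 = 1.445348
d₂ = d₁ − σ√T = 1.445348 − 1.117625 = 0.327723
N(d₁) = 0.925820,  N(d₂) = 0.628439,  e^(−rT) = 0.558383
E₀ = V₀·N(d₁) − D·e^(−rT)·N(d₂)
   = 340.2838·0.925820 − 226.2579·0.558383·0.628439 = 235.645393

E0=235.6454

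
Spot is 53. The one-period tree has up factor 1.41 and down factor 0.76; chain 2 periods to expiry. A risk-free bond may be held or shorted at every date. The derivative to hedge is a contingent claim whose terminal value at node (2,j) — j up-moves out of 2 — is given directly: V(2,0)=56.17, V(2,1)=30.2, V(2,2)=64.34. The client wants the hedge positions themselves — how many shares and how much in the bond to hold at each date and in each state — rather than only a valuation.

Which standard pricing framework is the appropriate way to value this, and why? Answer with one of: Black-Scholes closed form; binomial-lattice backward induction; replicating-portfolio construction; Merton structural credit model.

framework: replicating-portfolio construction

Key observation: the deliverable is the dynamic trading strategy on the 2-step tree (spot 53, moves 1.41 and 0.76), so the valuation must go through the node-by-node replicating-portfolio solve.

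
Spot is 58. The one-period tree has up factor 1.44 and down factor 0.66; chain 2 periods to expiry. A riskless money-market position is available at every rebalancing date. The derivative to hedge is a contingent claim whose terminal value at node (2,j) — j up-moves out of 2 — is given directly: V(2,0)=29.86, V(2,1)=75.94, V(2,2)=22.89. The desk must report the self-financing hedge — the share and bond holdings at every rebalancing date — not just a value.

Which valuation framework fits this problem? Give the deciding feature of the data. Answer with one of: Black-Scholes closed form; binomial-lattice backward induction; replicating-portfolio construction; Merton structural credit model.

Key observation: what is demanded is not a single number but the (Δ, B) position at each node of the 1.44/0.66 tree starting at 58; constructing those positions is the replicating-portfolio method.

framework: replicating-portfolio construction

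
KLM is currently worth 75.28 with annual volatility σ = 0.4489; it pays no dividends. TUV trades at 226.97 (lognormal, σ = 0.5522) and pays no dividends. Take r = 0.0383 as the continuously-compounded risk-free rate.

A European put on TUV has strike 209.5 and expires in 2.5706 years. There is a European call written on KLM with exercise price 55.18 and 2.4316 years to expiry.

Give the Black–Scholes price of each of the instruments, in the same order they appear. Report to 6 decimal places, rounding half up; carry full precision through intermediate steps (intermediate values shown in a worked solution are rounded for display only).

[TUV put K=209.5]
σ√T = 0.5522·√2.5706 = 0.885347
d₁ = (ln(S/K) + (r+σ²/2)T) / (σ√T) = (ln(226.97/209.5) + (0.0383+0.5522²/2)·2.5706) / 0.885347 = (0.080094 + 0.490374) / 0.885347 = 0.644344
d₂ = d₁ − σ√T = 0.644344 − 0.885347 = -0.241004
e^{−rT} = 0.906237
N(−d₁) = 0.259676,  N(−d₂) = 0.595224
price = K·e^{−rT}·N(−d₂) − S·N(−d₁) = 113.007248 − 58.938724 = 54.068524
[KLM call K=55.18]
σ√T = 0.4489·√2.4316 = 0.699996
d₁ = (ln(S/K) + (r+σ²/2)T) / (σ√T) = (ln(75.28/55.18) + (0.0383+0.4489²/2)·2.4316) / 0.699996 = (0.310614 + 0.338128) / 0.699996 = 0.926779
d₂ = d₁ − σ√T = 0.926779 − 0.699996 = 0.226782
e^{−rT} = 0.911075
N(d₁) = 0.822979,  N(d₂) = 0.589704
price = S·N(d₁) − K·e^{−rT}·N(d₂) = 61.953879 − 29.646230 = 32.307649

price(TUV put K=209.5) = 54.068524
price(KLM call K=55.18) = 32.307649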